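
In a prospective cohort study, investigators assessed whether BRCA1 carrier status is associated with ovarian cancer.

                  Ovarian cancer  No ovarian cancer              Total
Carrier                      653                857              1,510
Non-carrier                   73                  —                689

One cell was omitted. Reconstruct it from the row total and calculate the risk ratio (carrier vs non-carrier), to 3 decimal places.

4.082

The missing cell is in the unexposed row: 689 − 73 = 616.
So a = 653, b = 857, c = 73, d = 616.
RR = [a/(a+b)] / [c/(c+d)] = (653/1510) / (73/689) = 0.43245/0.10595 = 4.08162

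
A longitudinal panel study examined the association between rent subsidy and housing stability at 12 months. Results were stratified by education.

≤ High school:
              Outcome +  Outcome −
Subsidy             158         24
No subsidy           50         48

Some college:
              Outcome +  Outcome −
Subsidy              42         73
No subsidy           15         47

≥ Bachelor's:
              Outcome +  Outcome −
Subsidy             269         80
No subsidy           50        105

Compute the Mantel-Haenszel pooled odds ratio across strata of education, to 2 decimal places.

5.12

OR_MH = Σ(aᵢdᵢ/nᵢ) / Σ(bᵢcᵢ/nᵢ), where nᵢ is the stratum total.
Stratum 1 (≤ High school): n = 280; a·d/n = 158·48/280 = 27.0857; b·c/n = 24·50/280 = 4.2857
Stratum 2 (Some college): n = 177; a·d/n = 42·47/177 = 11.1525; b·c/n = 73·15/177 = 6.1864
Stratum 3 (≥ Bachelor's): n = 504; a·d/n = 269·105/504 = 56.0417; b·c/n = 80·50/504 = 7.9365
OR_MH = (27.0857 + 11.1525 + 56.0417) / (4.2857 + 6.1864 + 7.9365) = 94.2799 / 18.4087 = 5.12150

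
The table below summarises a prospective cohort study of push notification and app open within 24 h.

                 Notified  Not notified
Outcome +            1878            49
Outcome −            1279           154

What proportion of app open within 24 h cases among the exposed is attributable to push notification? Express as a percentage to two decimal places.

59.42

Reading the table with exposure as columns: a = 1878 (Notified, case), b = 1279 (Notified, non-case), c = 49 (Not notified, case), d = 154.
Risk in exposed = 1878/3157 = 0.59487; risk in unexposed = 49/203 = 0.24138.
RR = 0.59487/0.24138 = 2.46446
AR% = (RR − 1)/RR × 100 = (2.46446 − 1)/2.46446 × 100 = 59.4231%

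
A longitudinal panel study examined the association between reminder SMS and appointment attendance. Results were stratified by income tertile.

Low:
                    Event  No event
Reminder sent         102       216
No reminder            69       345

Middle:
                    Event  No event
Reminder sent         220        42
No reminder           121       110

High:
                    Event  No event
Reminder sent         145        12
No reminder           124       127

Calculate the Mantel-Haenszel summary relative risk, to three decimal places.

1.760

RR_MH = Σ(aᵢ·n₀ᵢ/nᵢ) / Σ(cᵢ·n₁ᵢ/nᵢ), with n₁ᵢ = aᵢ+bᵢ (exposed), n₀ᵢ = cᵢ+dᵢ (unexposed), nᵢ = n₁ᵢ+n₀ᵢ.
Stratum 1 (Low): n₁ = 318, n₀ = 414, n = 732; a·n₀/n = 102·414/732 = 57.6885; c·n₁/n = 69·318/732 = 29.9754
Stratum 2 (Middle): n₁ = 262, n₀ = 231, n = 493; a·n₀/n = 220·231/493 = 103.0832; c·n₁/n = 121·262/493 = 64.3043
Stratum 3 (High): n₁ = 157, n₀ = 251, n = 408; a·n₀/n = 145·251/408 = 89.2034; c·n₁/n = 124·157/408 = 47.7157
RR_MH = (57.6885 + 103.0832 + 89.2034) / (29.9754 + 64.3043 + 47.7157) = 249.9751 / 141.9954 = 1.76045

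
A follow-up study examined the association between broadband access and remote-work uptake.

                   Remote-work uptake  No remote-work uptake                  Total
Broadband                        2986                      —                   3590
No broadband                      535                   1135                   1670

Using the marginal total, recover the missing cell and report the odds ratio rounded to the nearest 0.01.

10.49

The missing cell is in the exposed row: 3590 − 2986 = 604.
So a = 2986, b = 604, c = 535, d = 1135.
OR = (a·d)/(b·c) = (2986 × 1135) / (604 × 535) = 3389110 / 323140 = 10.48805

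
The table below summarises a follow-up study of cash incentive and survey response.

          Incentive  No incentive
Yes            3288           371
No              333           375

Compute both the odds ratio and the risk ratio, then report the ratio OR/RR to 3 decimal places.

Reading the table with exposure as columns: a = 3288 (Incentive, case), b = 333 (Incentive, non-case), c = 371 (No incentive, case), d = 375.
OR = (3288·375)/(333·371) = 1233000/123543 = 9.98033
Risk in exposed = 3288/3621 = 0.90804; risk in unexposed = 371/746 = 0.49732; RR = 1.82586
OR/RR = 9.98033 / 1.82586 = 5.46609
The outcome is not rare, so the OR lies further from 1 than the RR.

5.466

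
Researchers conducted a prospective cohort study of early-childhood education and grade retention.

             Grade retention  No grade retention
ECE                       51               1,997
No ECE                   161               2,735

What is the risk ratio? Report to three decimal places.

Cells: a = 51, b = 1997, c = 161, d = 2735.
Risk in exposed = 51/2048 = 0.02490; risk in unexposed = 161/2896 = 0.05559.
RR = 0.02490 / 0.05559 = 0.44793
The risk is 55% lower among the exposed than among the unexposed.

0.448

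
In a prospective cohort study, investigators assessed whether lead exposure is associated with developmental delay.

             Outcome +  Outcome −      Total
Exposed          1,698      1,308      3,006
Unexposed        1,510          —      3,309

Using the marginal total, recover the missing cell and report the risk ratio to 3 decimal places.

1.238

The missing cell is in the unexposed row: 3309 − 1510 = 1799.
So a = 1698, b = 1308, c = 1510, d = 1799.
RR = [a/(a+b)] / [c/(c+d)] = (1698/3006) / (1510/3309) = 0.56487/0.45633 = 1.23785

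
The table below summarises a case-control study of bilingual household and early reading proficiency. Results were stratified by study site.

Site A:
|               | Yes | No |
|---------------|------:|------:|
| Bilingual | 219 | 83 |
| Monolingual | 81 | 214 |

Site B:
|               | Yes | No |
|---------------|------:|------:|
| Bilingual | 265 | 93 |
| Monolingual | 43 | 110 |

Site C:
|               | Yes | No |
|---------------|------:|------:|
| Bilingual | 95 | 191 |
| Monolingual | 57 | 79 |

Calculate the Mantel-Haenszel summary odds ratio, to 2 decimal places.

OR_MH = Σ(aᵢdᵢ/nᵢ) / Σ(bᵢcᵢ/nᵢ), where nᵢ is the stratum total.
Stratum 1 (Site A): n = 597; a·d/n = 219·214/597 = 78.5025; b·c/n = 83·81/597 = 11.2613
Stratum 2 (Site B): n = 511; a·d/n = 265·110/511 = 57.0450; b·c/n = 93·43/511 = 7.8258
Stratum 3 (Site C): n = 422; a·d/n = 95·79/422 = 17.7844; b·c/n = 191·57/422 = 25.7986
OR_MH = (78.5025 + 57.0450 + 17.7844) / (11.2613 + 7.8258 + 25.7986) = 153.3319 / 44.8857 = 3.41605

3.42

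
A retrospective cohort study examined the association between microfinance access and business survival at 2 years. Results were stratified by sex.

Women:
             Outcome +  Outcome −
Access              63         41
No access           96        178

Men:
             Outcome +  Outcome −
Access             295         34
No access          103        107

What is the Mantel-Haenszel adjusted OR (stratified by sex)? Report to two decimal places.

OR_MH = Σ(aᵢdᵢ/nᵢ) / Σ(bᵢcᵢ/nᵢ), where nᵢ is the stratum total.
Stratum 1 (Women): n = 378; a·d/n = 63·178/378 = 29.6667; b·c/n = 41·96/378 = 10.4127
Stratum 2 (Men): n = 539; a·d/n = 295·107/539 = 58.5622; b·c/n = 34·103/539 = 6.4972
OR_MH = (29.6667 + 58.5622) / (10.4127 + 6.4972) = 88.2288 / 16.9099 = 5.21758

5.22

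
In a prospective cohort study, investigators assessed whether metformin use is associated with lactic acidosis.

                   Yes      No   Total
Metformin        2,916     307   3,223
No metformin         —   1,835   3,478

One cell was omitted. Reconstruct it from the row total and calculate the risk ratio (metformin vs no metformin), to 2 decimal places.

The missing cell is in the unexposed row: 3478 − 1835 = 1643.
So a = 2916, b = 307, c = 1643, d = 1835.
RR = [a/(a+b)] / [c/(c+d)] = (2916/3223) / (1643/3478) = 0.90475/0.47240 = 1.91522

1.92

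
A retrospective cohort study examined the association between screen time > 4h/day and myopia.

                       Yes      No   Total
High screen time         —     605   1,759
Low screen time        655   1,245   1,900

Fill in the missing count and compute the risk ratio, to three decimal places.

1.903

The missing cell is in the exposed row: 1759 − 605 = 1154.
So a = 1154, b = 605, c = 655, d = 1245.
RR = [a/(a+b)] / [c/(c+d)] = (1154/1759) / (655/1900) = 0.65605/0.34474 = 1.90306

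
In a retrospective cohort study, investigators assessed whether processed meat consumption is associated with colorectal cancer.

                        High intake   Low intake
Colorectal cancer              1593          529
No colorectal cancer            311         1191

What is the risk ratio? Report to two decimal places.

Reading the table with exposure as columns: a = 1593 (High intake, case), b = 311 (High intake, non-case), c = 529 (Low intake, case), d = 1191.
Risk in exposed = 1593/1904 = 0.83666; risk in unexposed = 529/1720 = 0.30756.
RR = 0.83666 / 0.30756 = 2.72033
The risk among the exposed is 2.72 times that among the unexposed.

2.72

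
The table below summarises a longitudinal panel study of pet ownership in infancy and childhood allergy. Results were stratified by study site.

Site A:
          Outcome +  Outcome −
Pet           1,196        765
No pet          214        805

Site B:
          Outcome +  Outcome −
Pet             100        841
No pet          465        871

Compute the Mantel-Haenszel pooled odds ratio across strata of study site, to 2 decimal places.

1.59

OR_MH = Σ(aᵢdᵢ/nᵢ) / Σ(bᵢcᵢ/nᵢ), where nᵢ is the stratum total.
Stratum 1 (Site A): n = 2980; a·d/n = 1196·805/2980 = 323.0805; b·c/n = 765·214/2980 = 54.9362
Stratum 2 (Site B): n = 2277; a·d/n = 100·871/2277 = 38.2521; b·c/n = 841·465/2277 = 171.7457
OR_MH = (323.0805 + 38.2521) / (54.9362 + 171.7457) = 361.3326 / 226.6820 = 1.59401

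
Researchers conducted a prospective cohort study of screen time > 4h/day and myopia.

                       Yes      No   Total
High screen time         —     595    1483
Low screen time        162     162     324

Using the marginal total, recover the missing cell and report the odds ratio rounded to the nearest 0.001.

The missing cell is in the exposed row: 1483 − 595 = 888.
So a = 888, b = 595, c = 162, d = 162.
OR = (a·d)/(b·c) = (888 × 162) / (595 × 162) = 143856 / 96390 = 1.49244

1.492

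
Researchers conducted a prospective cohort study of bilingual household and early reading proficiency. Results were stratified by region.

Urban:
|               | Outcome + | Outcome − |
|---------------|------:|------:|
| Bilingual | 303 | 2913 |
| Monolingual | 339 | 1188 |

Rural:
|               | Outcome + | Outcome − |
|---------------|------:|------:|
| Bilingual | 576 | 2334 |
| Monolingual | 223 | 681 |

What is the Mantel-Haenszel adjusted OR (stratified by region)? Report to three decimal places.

OR_MH = Σ(aᵢdᵢ/nᵢ) / Σ(bᵢcᵢ/nᵢ), where nᵢ is the stratum total.
Stratum 1 (Urban): n = 4743; a·d/n = 303·1188/4743 = 75.8937; b·c/n = 2913·339/4743 = 208.2030
Stratum 2 (Rural): n = 3814; a·d/n = 576·681/3814 = 102.8464; b·c/n = 2334·223/3814 = 136.4662
OR_MH = (75.8937 + 102.8464) / (208.2030 + 136.4662) = 178.7401 / 344.6692 = 0.51858

0.519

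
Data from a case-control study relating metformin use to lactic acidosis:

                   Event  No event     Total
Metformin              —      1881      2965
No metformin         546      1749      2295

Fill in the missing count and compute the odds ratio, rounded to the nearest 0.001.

The missing cell is in the exposed row: 2965 − 1881 = 1084.
So a = 1084, b = 1881, c = 546, d = 1749.
OR = (a·d)/(b·c) = (1084 × 1749) / (1881 × 546) = 1895916 / 1027026 = 1.84603

1.846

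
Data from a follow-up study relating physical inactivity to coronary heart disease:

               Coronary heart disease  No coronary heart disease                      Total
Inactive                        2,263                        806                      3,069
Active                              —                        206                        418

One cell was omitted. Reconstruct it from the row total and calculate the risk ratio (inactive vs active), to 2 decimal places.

The missing cell is in the unexposed row: 418 − 206 = 212.
So a = 2263, b = 806, c = 212, d = 206.
RR = [a/(a+b)] / [c/(c+d)] = (2263/3069) / (212/418) = 0.73737/0.50718 = 1.45388

1.45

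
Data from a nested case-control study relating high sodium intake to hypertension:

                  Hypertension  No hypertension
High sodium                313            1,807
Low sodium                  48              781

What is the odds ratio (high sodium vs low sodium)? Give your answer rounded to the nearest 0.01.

2.82

Cells: a = 313, b = 1807, c = 48, d = 781.
OR = (a·d)/(b·c) = (313 × 781) / (1807 × 48) = 244453 / 86736 = 2.81836
The odds of hypertension are about 2.82 times as high in the high sodium group.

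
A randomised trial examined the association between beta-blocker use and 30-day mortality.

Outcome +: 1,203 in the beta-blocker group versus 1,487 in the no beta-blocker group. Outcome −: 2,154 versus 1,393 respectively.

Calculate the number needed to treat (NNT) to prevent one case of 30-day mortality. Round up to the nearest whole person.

7

Risk in treated group = 1203/3357 = 0.35836; risk in control = 1487/2880 = 0.51632.
Absolute risk reduction = 0.51632 − 0.35836 = 0.15796
NNT = 1 / ARR = 1 / 0.15796 = 6.331 → round up → 7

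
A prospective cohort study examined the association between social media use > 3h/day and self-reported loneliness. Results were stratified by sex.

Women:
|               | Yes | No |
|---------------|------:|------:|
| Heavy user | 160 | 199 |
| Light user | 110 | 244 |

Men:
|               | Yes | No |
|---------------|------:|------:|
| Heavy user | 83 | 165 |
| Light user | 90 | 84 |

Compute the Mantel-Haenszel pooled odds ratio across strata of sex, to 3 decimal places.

1.082

OR_MH = Σ(aᵢdᵢ/nᵢ) / Σ(bᵢcᵢ/nᵢ), where nᵢ is the stratum total.
Stratum 1 (Women): n = 713; a·d/n = 160·244/713 = 54.7546; b·c/n = 199·110/713 = 30.7013
Stratum 2 (Men): n = 422; a·d/n = 83·84/422 = 16.5213; b·c/n = 165·90/422 = 35.1896
OR_MH = (54.7546 + 16.5213) / (30.7013 + 35.1896) = 71.2759 / 65.8908 = 1.08173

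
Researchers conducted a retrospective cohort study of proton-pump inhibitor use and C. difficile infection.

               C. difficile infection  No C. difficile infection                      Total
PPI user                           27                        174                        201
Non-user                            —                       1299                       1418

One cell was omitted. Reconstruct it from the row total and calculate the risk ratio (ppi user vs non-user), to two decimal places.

The missing cell is in the unexposed row: 1418 − 1299 = 119.
So a = 27, b = 174, c = 119, d = 1299.
RR = [a/(a+b)] / [c/(c+d)] = (27/201) / (119/1418) = 0.13433/0.08392 = 1.60065

1.60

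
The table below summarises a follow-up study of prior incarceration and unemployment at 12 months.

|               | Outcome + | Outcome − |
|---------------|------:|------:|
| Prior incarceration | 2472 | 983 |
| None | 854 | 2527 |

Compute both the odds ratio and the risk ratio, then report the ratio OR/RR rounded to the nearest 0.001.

Cells: a = 2472, b = 983, c = 854, d = 2527.
OR = (2472·2527)/(983·854) = 6246744/839482 = 7.44119
Risk in exposed = 2472/3455 = 0.71548; risk in unexposed = 854/3381 = 0.25259; RR = 2.83262
OR/RR = 7.44119 / 2.83262 = 2.62697
The outcome is not rare, so the OR lies further from 1 than the RR.

2.627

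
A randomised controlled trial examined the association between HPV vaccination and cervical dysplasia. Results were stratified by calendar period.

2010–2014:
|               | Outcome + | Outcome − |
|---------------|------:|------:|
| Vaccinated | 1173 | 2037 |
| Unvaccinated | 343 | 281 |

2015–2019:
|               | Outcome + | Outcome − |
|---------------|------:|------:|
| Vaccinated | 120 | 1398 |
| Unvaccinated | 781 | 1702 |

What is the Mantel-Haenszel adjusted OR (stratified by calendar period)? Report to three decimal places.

0.301

OR_MH = Σ(aᵢdᵢ/nᵢ) / Σ(bᵢcᵢ/nᵢ), where nᵢ is the stratum total.
Stratum 1 (2010–2014): n = 3834; a·d/n = 1173·281/3834 = 85.9710; b·c/n = 2037·343/3834 = 182.2355
Stratum 2 (2015–2019): n = 4001; a·d/n = 120·1702/4001 = 51.0472; b·c/n = 1398·781/4001 = 272.8913
OR_MH = (85.9710 + 51.0472) / (182.2355 + 272.8913) = 137.0183 / 455.1268 = 0.30106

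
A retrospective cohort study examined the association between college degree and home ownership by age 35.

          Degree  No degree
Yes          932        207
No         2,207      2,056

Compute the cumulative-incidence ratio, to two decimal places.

Reading the table with exposure as columns: a = 932 (Degree, case), b = 2207 (Degree, non-case), c = 207 (No degree, case), d = 2056.
Risk in exposed = 932/3139 = 0.29691; risk in unexposed = 207/2263 = 0.09147.
RR = 0.29691 / 0.09147 = 3.24593
The risk among the exposed is 3.25 times that among the unexposed.

3.25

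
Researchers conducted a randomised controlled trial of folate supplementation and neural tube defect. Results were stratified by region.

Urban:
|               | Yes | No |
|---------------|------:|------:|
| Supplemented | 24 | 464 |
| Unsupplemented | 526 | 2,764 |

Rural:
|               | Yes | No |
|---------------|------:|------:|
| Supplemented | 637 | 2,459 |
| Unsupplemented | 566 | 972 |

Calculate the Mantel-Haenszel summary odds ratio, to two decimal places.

OR_MH = Σ(aᵢdᵢ/nᵢ) / Σ(bᵢcᵢ/nᵢ), where nᵢ is the stratum total.
Stratum 1 (Urban): n = 3778; a·d/n = 24·2764/3778 = 17.5585; b·c/n = 464·526/3778 = 64.6014
Stratum 2 (Rural): n = 4634; a·d/n = 637·972/4634 = 133.6133; b·c/n = 2459·566/4634 = 300.3440
OR_MH = (17.5585 + 133.6133) / (64.6014 + 300.3440) = 151.1718 / 364.9454 = 0.41423

0.41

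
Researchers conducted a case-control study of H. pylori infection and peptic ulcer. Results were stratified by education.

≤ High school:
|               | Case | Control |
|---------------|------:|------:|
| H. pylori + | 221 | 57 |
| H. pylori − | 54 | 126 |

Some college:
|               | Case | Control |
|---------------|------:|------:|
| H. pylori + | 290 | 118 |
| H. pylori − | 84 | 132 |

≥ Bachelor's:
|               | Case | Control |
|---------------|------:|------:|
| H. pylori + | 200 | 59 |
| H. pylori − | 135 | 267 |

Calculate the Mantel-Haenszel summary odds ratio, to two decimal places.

5.86

OR_MH = Σ(aᵢdᵢ/nᵢ) / Σ(bᵢcᵢ/nᵢ), where nᵢ is the stratum total.
Stratum 1 (≤ High school): n = 458; a·d/n = 221·126/458 = 60.7991; b·c/n = 57·54/458 = 6.7205
Stratum 2 (Some college): n = 624; a·d/n = 290·132/624 = 61.3462; b·c/n = 118·84/624 = 15.8846
Stratum 3 (≥ Bachelor's): n = 661; a·d/n = 200·267/661 = 80.7867; b·c/n = 59·135/661 = 12.0499
OR_MH = (60.7991 + 61.3462 + 80.7867) / (6.7205 + 15.8846 + 12.0499) = 202.9320 / 34.6551 = 5.85577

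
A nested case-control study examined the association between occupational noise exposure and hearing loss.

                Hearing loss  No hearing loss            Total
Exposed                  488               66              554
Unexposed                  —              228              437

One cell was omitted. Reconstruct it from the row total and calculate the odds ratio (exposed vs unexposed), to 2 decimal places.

The missing cell is in the unexposed row: 437 − 228 = 209.
So a = 488, b = 66, c = 209, d = 228.
OR = (a·d)/(b·c) = (488 × 228) / (66 × 209) = 111264 / 13794 = 8.06612

8.07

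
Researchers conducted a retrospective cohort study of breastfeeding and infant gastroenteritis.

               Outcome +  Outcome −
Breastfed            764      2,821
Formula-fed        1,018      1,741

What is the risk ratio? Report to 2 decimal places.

0.58

Cells: a = 764, b = 2821, c = 1018, d = 1741.
Risk in exposed = 764/3585 = 0.21311; risk in unexposed = 1018/2759 = 0.36897.
RR = 0.21311 / 0.36897 = 0.57757
The risk is 42% lower among the exposed than among the unexposed.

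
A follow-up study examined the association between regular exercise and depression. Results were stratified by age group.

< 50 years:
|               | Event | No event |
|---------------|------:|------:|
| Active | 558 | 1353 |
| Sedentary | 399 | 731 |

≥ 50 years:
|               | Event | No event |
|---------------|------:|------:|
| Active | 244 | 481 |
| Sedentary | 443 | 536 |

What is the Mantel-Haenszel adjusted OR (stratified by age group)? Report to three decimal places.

0.697

OR_MH = Σ(aᵢdᵢ/nᵢ) / Σ(bᵢcᵢ/nᵢ), where nᵢ is the stratum total.
Stratum 1 (< 50 years): n = 3041; a·d/n = 558·731/3041 = 134.1329; b·c/n = 1353·399/3041 = 177.5229
Stratum 2 (≥ 50 years): n = 1704; a·d/n = 244·536/1704 = 76.7512; b·c/n = 481·443/1704 = 125.0487
OR_MH = (134.1329 + 76.7512) / (177.5229 + 125.0487) = 210.8840 / 302.5716 = 0.69697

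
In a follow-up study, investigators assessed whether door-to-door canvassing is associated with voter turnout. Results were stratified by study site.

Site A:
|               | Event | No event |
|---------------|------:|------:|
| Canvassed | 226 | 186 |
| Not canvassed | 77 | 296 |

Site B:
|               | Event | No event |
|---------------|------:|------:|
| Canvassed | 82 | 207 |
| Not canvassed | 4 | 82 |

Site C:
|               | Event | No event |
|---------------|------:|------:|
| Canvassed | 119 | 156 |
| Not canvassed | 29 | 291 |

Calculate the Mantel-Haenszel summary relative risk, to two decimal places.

RR_MH = Σ(aᵢ·n₀ᵢ/nᵢ) / Σ(cᵢ·n₁ᵢ/nᵢ), with n₁ᵢ = aᵢ+bᵢ (exposed), n₀ᵢ = cᵢ+dᵢ (unexposed), nᵢ = n₁ᵢ+n₀ᵢ.
Stratum 1 (Site A): n₁ = 412, n₀ = 373, n = 785; a·n₀/n = 226·373/785 = 107.3860; c·n₁/n = 77·412/785 = 40.4127
Stratum 2 (Site B): n₁ = 289, n₀ = 86, n = 375; a·n₀/n = 82·86/375 = 18.8053; c·n₁/n = 4·289/375 = 3.0827
Stratum 3 (Site C): n₁ = 275, n₀ = 320, n = 595; a·n₀/n = 119·320/595 = 64.0000; c·n₁/n = 29·275/595 = 13.4034
RR_MH = (107.3860 + 18.8053 + 64.0000) / (40.4127 + 3.0827 + 13.4034) = 190.1913 / 56.8988 = 3.34263

3.34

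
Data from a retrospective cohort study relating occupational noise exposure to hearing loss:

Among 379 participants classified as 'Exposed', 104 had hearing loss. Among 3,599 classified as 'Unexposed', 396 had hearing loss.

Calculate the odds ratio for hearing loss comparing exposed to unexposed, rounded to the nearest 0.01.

From the description: a = 104, b = 275, c = 396, d = 3203.
OR = (a·d)/(b·c) = (104 × 3203) / (275 × 396) = 333112 / 108900 = 3.05888
The odds of hearing loss are about 3.06 times as high in the exposed group.

3.06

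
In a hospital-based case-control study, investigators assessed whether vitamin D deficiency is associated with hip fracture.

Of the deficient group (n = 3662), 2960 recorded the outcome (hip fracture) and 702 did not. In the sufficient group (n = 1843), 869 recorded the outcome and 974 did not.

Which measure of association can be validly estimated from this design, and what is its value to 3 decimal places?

From the description: a = 2960, b = 702, c = 869, d = 974.
This is a hospital-based case-control study: participants were sampled on outcome status, so risks in the source population cannot be estimated directly — relative risk is not valid here. The odds ratio is the appropriate measure.
OR = (a·d)/(b·c) = (2960 × 974) / (702 × 869) = 2883040 / 610038 = 4.72600

4.726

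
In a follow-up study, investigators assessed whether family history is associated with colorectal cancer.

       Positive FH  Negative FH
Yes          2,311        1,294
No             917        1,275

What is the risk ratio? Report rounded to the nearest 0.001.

Reading the table with exposure as columns: a = 2311 (Positive FH, case), b = 917 (Positive FH, non-case), c = 1294 (Negative FH, case), d = 1275.
Risk in exposed = 2311/3228 = 0.71592; risk in unexposed = 1294/2569 = 0.50370.
RR = 0.71592 / 0.50370 = 1.42133
The risk among the exposed is 1.42 times that among the unexposed.

1.421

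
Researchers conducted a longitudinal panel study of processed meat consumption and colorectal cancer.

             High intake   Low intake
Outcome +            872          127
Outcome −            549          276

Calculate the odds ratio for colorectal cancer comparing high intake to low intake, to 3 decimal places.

3.452

Reading the table with exposure as columns: a = 872 (High intake, case), b = 549 (High intake, non-case), c = 127 (Low intake, case), d = 276.
OR = (a·d)/(b·c) = (872 × 276) / (549 × 127) = 240672 / 69723 = 3.45183
The odds of colorectal cancer are about 3.45 times as high in the high intake group.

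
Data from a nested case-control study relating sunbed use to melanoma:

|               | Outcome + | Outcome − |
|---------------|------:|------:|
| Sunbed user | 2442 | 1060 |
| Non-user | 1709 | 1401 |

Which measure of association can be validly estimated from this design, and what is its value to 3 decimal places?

Cells: a = 2442, b = 1060, c = 1709, d = 1401.
This is a nested case-control study: participants were sampled on outcome status, so risks in the source population cannot be estimated directly — relative risk is not valid here. The odds ratio is the appropriate measure.
OR = (a·d)/(b·c) = (2442 × 1401) / (1060 × 1709) = 3421242 / 1811540 = 1.88858

1.889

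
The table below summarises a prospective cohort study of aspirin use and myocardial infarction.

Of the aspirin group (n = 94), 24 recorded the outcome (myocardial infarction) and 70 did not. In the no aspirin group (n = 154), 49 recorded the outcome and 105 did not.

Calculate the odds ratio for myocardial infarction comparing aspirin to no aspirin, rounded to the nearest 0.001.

From the description: a = 24, b = 70, c = 49, d = 105.
OR = (a·d)/(b·c) = (24 × 105) / (70 × 49) = 2520 / 3430 = 0.73469
Exposure is associated with lower odds of myocardial infarction (OR = 0.73 < 1).

0.735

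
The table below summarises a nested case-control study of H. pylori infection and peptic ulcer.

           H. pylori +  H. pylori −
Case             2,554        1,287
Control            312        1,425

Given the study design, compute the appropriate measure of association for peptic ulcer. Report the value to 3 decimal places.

9.064

Reading the table with exposure as columns: a = 2554 (H. pylori +, case), b = 312 (H. pylori +, non-case), c = 1287 (H. pylori −, case), d = 1425.
This is a nested case-control study: participants were sampled on outcome status, so risks in the source population cannot be estimated directly — relative risk is not valid here. The odds ratio is the appropriate measure.
OR = (a·d)/(b·c) = (2554 × 1425) / (312 × 1287) = 3639450 / 401544 = 9.06364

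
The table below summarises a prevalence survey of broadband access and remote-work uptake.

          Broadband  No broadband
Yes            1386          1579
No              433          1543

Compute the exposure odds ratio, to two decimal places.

Reading the table with exposure as columns: a = 1386 (Broadband, case), b = 433 (Broadband, non-case), c = 1579 (No broadband, case), d = 1543.
OR = (a·d)/(b·c) = (1386 × 1543) / (433 × 1579) = 2138598 / 683707 = 3.12795
The odds of remote-work uptake are about 3.13 times as high in the broadband group.

3.13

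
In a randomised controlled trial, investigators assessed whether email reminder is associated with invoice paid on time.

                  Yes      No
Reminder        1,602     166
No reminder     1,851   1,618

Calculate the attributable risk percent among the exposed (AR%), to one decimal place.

Cells: a = 1602, b = 166, c = 1851, d = 1618.
Risk in exposed = 1602/1768 = 0.90611; risk in unexposed = 1851/3469 = 0.53358.
RR = 0.90611/0.53358 = 1.69816
AR% = (RR − 1)/RR × 100 = (1.69816 − 1)/1.69816 × 100 = 41.1127%

41.1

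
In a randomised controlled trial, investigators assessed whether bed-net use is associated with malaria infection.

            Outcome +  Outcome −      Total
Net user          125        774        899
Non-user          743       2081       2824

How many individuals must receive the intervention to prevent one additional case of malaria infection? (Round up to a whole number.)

Risk in treated group = 125/899 = 0.13904; risk in control = 743/2824 = 0.26310.
Absolute risk reduction = 0.26310 − 0.13904 = 0.12406
NNT = 1 / ARR = 1 / 0.12406 = 8.061 → round up → 9

9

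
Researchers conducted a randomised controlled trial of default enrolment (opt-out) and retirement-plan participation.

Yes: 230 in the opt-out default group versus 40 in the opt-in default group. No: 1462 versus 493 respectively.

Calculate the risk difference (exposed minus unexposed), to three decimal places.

0.061

From the description: a = 230, b = 1462, c = 40, d = 493.
Risk in exposed = 230/1692 = 0.135934; risk in unexposed = 40/533 = 0.075047.
Risk difference = 0.135934 − 0.075047 = 0.060887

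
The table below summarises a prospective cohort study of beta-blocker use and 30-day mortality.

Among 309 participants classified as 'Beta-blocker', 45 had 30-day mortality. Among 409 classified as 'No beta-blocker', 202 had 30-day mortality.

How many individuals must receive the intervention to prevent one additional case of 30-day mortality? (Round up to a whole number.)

Risk in treated group = 45/309 = 0.14563; risk in control = 202/409 = 0.49389.
Absolute risk reduction = 0.49389 − 0.14563 = 0.34826
NNT = 1 / ARR = 1 / 0.34826 = 2.871 → round up → 3

3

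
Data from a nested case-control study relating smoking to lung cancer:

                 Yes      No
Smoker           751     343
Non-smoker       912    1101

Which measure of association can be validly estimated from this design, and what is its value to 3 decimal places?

Cells: a = 751, b = 343, c = 912, d = 1101.
This is a nested case-control study: participants were sampled on outcome status, so risks in the source population cannot be estimated directly — relative risk is not valid here. The odds ratio is the appropriate measure.
OR = (a·d)/(b·c) = (751 × 1101) / (343 × 912) = 826851 / 312816 = 2.64325

2.643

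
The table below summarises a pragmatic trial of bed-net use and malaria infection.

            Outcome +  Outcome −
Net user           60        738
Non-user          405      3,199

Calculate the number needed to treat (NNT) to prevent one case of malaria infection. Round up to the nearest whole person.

Risk in treated group = 60/798 = 0.07519; risk in control = 405/3604 = 0.11238.
Absolute risk reduction = 0.11238 − 0.07519 = 0.03719
NNT = 1 / ARR = 1 / 0.03719 = 26.891 → round up → 27

27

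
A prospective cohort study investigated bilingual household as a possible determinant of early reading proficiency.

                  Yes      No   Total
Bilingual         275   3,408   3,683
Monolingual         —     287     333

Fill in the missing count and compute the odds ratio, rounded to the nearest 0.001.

0.503

The missing cell is in the unexposed row: 333 − 287 = 46.
So a = 275, b = 3408, c = 46, d = 287.
OR = (a·d)/(b·c) = (275 × 287) / (3408 × 46) = 78925 / 156768 = 0.50345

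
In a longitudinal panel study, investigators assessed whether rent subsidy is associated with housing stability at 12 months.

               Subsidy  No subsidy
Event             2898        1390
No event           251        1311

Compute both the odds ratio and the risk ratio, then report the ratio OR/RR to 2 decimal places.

6.09

Reading the table with exposure as columns: a = 2898 (Subsidy, case), b = 251 (Subsidy, non-case), c = 1390 (No subsidy, case), d = 1311.
OR = (2898·1311)/(251·1390) = 3799278/348890 = 10.88962
Risk in exposed = 2898/3149 = 0.92029; risk in unexposed = 1390/2701 = 0.51462; RR = 1.78828
OR/RR = 10.88962 / 1.78828 = 6.08944
The outcome is not rare, so the OR lies further from 1 than the RR.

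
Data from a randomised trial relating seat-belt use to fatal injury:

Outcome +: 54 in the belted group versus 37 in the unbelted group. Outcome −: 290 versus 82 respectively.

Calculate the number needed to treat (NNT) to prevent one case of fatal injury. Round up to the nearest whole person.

Risk in treated group = 54/344 = 0.15698; risk in control = 37/119 = 0.31092.
Absolute risk reduction = 0.31092 − 0.15698 = 0.15395
NNT = 1 / ARR = 1 / 0.15395 = 6.496 → round up → 7

7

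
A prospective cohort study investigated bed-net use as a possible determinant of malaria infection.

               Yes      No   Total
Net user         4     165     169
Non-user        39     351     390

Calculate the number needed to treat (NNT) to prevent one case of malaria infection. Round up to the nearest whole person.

14

Risk in treated group = 4/169 = 0.02367; risk in control = 39/390 = 0.10000.
Absolute risk reduction = 0.10000 − 0.02367 = 0.07633
NNT = 1 / ARR = 1 / 0.07633 = 13.101 → round up → 14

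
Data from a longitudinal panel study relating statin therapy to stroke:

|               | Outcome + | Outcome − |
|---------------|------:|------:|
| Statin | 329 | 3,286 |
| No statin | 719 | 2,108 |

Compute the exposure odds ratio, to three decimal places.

Cells: a = 329, b = 3286, c = 719, d = 2108.
OR = (a·d)/(b·c) = (329 × 2108) / (3286 × 719) = 693532 / 2362634 = 0.29354
Exposure is associated with lower odds of stroke (OR = 0.29 < 1).

0.294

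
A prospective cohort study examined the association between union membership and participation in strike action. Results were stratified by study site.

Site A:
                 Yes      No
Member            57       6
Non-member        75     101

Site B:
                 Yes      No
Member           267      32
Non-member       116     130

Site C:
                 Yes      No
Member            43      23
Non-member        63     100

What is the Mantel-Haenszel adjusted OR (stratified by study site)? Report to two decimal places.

7.09

OR_MH = Σ(aᵢdᵢ/nᵢ) / Σ(bᵢcᵢ/nᵢ), where nᵢ is the stratum total.
Stratum 1 (Site A): n = 239; a·d/n = 57·101/239 = 24.0879; b·c/n = 6·75/239 = 1.8828
Stratum 2 (Site B): n = 545; a·d/n = 267·130/545 = 63.6881; b·c/n = 32·116/545 = 6.8110
Stratum 3 (Site C): n = 229; a·d/n = 43·100/229 = 18.7773; b·c/n = 23·63/229 = 6.3275
OR_MH = (24.0879 + 63.6881 + 18.7773) / (1.8828 + 6.8110 + 6.3275) = 106.5532 / 15.0214 = 7.09345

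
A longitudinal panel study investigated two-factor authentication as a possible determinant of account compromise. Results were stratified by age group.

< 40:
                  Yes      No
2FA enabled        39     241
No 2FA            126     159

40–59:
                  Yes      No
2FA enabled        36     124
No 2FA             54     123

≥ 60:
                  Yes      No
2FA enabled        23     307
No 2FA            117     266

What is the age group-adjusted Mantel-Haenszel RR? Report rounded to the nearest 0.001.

0.358

RR_MH = Σ(aᵢ·n₀ᵢ/nᵢ) / Σ(cᵢ·n₁ᵢ/nᵢ), with n₁ᵢ = aᵢ+bᵢ (exposed), n₀ᵢ = cᵢ+dᵢ (unexposed), nᵢ = n₁ᵢ+n₀ᵢ.
Stratum 1 (< 40): n₁ = 280, n₀ = 285, n = 565; a·n₀/n = 39·285/565 = 19.6726; c·n₁/n = 126·280/565 = 62.4425
Stratum 2 (40–59): n₁ = 160, n₀ = 177, n = 337; a·n₀/n = 36·177/337 = 18.9080; c·n₁/n = 54·160/337 = 25.6380
Stratum 3 (≥ 60): n₁ = 330, n₀ = 383, n = 713; a·n₀/n = 23·383/713 = 12.3548; c·n₁/n = 117·330/713 = 54.1515
RR_MH = (19.6726 + 18.9080 + 12.3548) / (62.4425 + 25.6380 + 54.1515) = 50.9354 / 142.2319 = 0.35812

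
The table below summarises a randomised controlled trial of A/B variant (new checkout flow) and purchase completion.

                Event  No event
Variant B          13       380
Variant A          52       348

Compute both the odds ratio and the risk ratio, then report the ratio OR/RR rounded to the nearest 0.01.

0.90

Cells: a = 13, b = 380, c = 52, d = 348.
OR = (13·348)/(380·52) = 4524/19760 = 0.22895
Risk in exposed = 13/393 = 0.03308; risk in unexposed = 52/400 = 0.13000; RR = 0.25445
OR/RR = 0.22895 / 0.25445 = 0.89976
The outcome is not rare, so the OR lies further from 1 than the RR.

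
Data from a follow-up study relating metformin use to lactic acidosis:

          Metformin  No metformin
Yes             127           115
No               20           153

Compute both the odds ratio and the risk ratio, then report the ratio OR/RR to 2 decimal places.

4.20

Reading the table with exposure as columns: a = 127 (Metformin, case), b = 20 (Metformin, non-case), c = 115 (No metformin, case), d = 153.
OR = (127·153)/(20·115) = 19431/2300 = 8.44826
Risk in exposed = 127/147 = 0.86395; risk in unexposed = 115/268 = 0.42910; RR = 2.01337
OR/RR = 8.44826 / 2.01337 = 4.19608
The outcome is not rare, so the OR lies further from 1 than the RR.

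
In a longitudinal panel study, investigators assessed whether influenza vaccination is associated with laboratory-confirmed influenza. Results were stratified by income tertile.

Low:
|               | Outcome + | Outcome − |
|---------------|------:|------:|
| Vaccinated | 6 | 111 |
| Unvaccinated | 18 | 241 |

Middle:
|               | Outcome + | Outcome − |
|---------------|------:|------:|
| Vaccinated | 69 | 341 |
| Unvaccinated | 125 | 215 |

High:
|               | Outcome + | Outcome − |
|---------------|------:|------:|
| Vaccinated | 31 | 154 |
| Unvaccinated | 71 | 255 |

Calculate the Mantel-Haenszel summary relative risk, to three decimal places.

0.554

RR_MH = Σ(aᵢ·n₀ᵢ/nᵢ) / Σ(cᵢ·n₁ᵢ/nᵢ), with n₁ᵢ = aᵢ+bᵢ (exposed), n₀ᵢ = cᵢ+dᵢ (unexposed), nᵢ = n₁ᵢ+n₀ᵢ.
Stratum 1 (Low): n₁ = 117, n₀ = 259, n = 376; a·n₀/n = 6·259/376 = 4.1330; c·n₁/n = 18·117/376 = 5.6011
Stratum 2 (Middle): n₁ = 410, n₀ = 340, n = 750; a·n₀/n = 69·340/750 = 31.2800; c·n₁/n = 125·410/750 = 68.3333
Stratum 3 (High): n₁ = 185, n₀ = 326, n = 511; a·n₀/n = 31·326/511 = 19.7769; c·n₁/n = 71·185/511 = 25.7045
RR_MH = (4.1330 + 31.2800 + 19.7769) / (5.6011 + 68.3333 + 25.7045) = 55.1899 / 99.6389 = 0.55390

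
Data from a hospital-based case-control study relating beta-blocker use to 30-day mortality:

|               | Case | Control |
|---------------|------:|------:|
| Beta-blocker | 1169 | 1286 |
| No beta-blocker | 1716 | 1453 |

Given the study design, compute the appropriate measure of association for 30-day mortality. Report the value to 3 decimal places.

Cells: a = 1169, b = 1286, c = 1716, d = 1453.
This is a hospital-based case-control study: participants were sampled on outcome status, so risks in the source population cannot be estimated directly — relative risk is not valid here. The odds ratio is the appropriate measure.
OR = (a·d)/(b·c) = (1169 × 1453) / (1286 × 1716) = 1698557 / 2206776 = 0.76970

0.770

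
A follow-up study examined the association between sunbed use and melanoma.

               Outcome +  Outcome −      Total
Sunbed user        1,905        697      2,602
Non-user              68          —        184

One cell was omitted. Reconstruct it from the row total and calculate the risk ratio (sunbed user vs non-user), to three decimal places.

1.981

The missing cell is in the unexposed row: 184 − 68 = 116.
So a = 1905, b = 697, c = 68, d = 116.
RR = [a/(a+b)] / [c/(c+d)] = (1905/2602) / (68/184) = 0.73213/0.36957 = 1.98106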